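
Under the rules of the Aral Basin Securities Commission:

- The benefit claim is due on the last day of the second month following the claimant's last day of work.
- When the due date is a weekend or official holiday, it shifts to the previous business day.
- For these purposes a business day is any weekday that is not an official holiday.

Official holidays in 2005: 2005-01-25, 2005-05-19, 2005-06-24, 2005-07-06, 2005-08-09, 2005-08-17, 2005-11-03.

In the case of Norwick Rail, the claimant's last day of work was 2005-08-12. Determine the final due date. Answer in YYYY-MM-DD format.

2005-10-31

2 months after 2005-08-12 is October 2005; that month ends on 2005-10-31.
2005-10-31 is a Monday and not a listed holiday, so it stands.
Final deadline: 2005-10-31.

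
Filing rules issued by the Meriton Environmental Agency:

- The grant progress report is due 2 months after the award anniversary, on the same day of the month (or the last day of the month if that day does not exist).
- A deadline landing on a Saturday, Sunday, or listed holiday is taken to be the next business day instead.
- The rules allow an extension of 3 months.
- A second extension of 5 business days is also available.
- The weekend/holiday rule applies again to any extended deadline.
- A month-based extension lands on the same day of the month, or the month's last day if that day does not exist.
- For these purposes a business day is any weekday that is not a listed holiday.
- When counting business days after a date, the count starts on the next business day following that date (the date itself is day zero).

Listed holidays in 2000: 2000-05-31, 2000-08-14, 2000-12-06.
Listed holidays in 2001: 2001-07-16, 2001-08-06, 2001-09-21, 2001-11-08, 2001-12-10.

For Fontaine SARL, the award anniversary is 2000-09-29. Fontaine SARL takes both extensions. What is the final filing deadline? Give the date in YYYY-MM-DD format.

2001-03-07

Moving 2 months forward from 2000-09-29 on the corresponding day gives 2000-11-29.
2000-11-29 is a Wednesday and not a listed holiday, so it stands.
The 3 months extension carries 2000-11-29 to 2001-02-28 (day 29 does not exist in February, so the month's last day is used).
2001-02-28 falls on a Wednesday, which is a business day, so no adjustment is needed.
Counting 5 further business days from 2001-02-28 reaches 2001-03-07.
Since 2001-03-07 is a Wednesday and not a holiday, the date is unchanged.
The final due date is 2001-03-07.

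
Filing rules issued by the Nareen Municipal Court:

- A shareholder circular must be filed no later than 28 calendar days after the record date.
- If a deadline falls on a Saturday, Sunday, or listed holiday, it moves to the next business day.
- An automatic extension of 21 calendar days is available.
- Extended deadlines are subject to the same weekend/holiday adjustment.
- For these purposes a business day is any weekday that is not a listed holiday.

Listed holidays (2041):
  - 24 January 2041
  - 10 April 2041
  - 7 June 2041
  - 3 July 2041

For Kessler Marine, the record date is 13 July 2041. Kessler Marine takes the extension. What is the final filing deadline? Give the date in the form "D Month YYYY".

2 September 2041

Trigger date 13 July 2041 + 28 calendar days = 10 August 2041.
10 August 2041 is a Saturday; the next business day is 12 August 2041 (Monday).
Add the 21 calendar-day extension to 12 August 2041: 2 September 2041.
2 September 2041 is a Monday and not a listed holiday, so it stands.
So the filing is due 2 September 2041.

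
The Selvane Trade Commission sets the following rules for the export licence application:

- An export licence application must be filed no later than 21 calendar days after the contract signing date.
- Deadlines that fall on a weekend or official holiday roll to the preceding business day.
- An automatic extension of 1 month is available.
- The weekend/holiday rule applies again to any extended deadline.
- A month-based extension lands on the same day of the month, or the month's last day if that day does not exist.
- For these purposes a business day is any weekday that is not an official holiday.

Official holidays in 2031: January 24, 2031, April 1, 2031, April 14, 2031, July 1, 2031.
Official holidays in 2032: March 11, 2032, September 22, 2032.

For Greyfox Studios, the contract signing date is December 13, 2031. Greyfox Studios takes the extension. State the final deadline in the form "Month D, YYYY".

From December 13, 2031, 21 calendar days later is January 3, 2032.
January 3, 2032 falls on a Saturday. Rolling to the preceding business day gives January 2, 2032, a Friday.
The 1 month extension carries January 2, 2032 to February 2, 2032.
February 2, 2032 falls on a Monday, which is a business day, so no adjustment is needed.
Final deadline: February 2, 2032.

February 2, 2032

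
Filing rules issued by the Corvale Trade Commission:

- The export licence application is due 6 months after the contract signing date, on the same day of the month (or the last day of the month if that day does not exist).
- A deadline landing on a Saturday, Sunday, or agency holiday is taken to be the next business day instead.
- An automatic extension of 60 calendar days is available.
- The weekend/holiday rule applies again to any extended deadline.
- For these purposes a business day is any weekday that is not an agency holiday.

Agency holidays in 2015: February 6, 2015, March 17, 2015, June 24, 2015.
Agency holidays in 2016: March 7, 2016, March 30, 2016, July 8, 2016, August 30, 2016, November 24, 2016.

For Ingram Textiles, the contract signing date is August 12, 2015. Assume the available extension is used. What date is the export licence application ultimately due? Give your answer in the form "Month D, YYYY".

Moving 6 months forward from August 12, 2015 on the corresponding day gives February 12, 2016.
February 12, 2016 falls on a Friday, which is a business day, so no adjustment is needed.
The 60-calendar-day extension moves the deadline from February 12, 2016 to April 12, 2016.
April 12, 2016 is a Tuesday and not a listed holiday, so it stands.
Deadline: April 12, 2016.

April 12, 2016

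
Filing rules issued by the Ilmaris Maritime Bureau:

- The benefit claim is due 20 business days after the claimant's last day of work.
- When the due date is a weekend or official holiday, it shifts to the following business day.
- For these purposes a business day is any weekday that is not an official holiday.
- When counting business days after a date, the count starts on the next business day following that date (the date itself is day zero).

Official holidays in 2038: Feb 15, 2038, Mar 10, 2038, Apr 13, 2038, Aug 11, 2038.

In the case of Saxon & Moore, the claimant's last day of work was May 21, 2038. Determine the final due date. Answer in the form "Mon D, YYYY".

Jun 18, 2038

Counting 20 business days after May 21, 2038 (skipping weekends and listed holidays) reaches Jun 18, 2038.
Since Jun 18, 2038 is a Friday and not a holiday, the date is unchanged.
Deadline: Jun 18, 2038.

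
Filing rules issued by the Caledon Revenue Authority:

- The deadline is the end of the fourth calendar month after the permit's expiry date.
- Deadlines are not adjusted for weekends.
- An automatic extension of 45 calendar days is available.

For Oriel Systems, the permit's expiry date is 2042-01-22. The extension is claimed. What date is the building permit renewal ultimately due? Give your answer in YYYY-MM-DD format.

2042-07-15

4 months after 2042-01-22 is May 2042; that month ends on 2042-05-31.
2042-05-31 falls on a Saturday. The rules make no weekend/holiday allowance, so it remains 2042-05-31.
Applying the 45-calendar-day extension: 2042-05-31 + 45 days = 2042-07-15.
2042-07-15 falls on a Tuesday. The rules make no weekend/holiday allowance, so it remains 2042-07-15.
So the filing is due 2042-07-15.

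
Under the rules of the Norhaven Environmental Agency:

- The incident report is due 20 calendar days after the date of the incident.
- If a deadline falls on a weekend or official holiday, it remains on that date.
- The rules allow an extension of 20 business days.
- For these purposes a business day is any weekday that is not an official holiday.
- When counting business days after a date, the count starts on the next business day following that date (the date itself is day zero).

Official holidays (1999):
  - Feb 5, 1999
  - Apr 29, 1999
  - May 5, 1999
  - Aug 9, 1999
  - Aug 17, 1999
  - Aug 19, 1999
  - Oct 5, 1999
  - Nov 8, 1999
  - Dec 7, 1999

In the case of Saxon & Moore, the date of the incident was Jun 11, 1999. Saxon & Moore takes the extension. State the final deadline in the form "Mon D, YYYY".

20 calendar days after Jun 11, 1999 is Jul 1, 1999.
Jul 1, 1999 is a Thursday; no weekend or holiday adjustment applies.
The 20-business-day extension runs from Jul 1, 1999 to Jul 29, 1999.
No adjustment is made for weekends or holidays, so Jul 29, 1999 stands.
The final due date is Jul 29, 1999.

Jul 29, 1999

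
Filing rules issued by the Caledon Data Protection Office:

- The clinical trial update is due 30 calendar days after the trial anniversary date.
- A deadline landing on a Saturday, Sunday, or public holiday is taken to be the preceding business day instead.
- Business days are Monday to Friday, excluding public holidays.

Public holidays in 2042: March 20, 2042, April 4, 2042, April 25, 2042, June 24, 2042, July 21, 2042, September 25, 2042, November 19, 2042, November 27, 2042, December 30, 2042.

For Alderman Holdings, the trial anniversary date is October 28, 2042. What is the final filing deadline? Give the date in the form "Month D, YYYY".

November 26, 2042

Trigger date October 28, 2042 + 30 calendar days = November 27, 2042.
November 27, 2042 falls on a listed holiday. Rolling to the preceding business day gives November 26, 2042, a Wednesday.
So the filing is due November 26, 2042.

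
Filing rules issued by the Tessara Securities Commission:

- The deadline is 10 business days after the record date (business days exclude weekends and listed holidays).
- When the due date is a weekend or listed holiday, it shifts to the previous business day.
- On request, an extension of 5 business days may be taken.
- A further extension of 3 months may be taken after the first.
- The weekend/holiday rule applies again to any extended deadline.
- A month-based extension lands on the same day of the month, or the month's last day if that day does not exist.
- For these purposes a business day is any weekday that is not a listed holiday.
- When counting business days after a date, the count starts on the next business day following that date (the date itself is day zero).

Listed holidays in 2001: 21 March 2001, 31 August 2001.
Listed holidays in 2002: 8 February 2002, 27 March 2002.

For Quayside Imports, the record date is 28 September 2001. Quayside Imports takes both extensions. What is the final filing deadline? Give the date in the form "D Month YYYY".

Counting 10 business days after 28 September 2001 (skipping weekends and listed holidays) reaches 12 October 2001.
12 October 2001 (Friday) is already a business day.
Applying the 5-business-day extension: 5 business days after 12 October 2001 is 19 October 2001.
Since 19 October 2001 is a Friday and not a holiday, the date is unchanged.
The 3 months extension carries 19 October 2001 to 19 January 2002.
19 January 2002 falls on a Saturday. Rolling to the preceding business day gives 18 January 2002, a Friday.
Final deadline: 18 January 2002.

18 January 2002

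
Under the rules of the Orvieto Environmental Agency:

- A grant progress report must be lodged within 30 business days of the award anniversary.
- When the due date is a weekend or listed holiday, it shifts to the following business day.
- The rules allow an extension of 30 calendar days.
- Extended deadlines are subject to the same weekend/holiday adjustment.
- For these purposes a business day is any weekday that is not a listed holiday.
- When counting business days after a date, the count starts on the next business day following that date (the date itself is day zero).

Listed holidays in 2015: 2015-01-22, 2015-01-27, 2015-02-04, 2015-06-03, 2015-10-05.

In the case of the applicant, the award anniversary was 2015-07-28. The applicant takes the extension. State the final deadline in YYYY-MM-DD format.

30 business days after 2015-07-28, excluding weekends and holidays, is 2015-09-08.
2015-09-08 falls on a Tuesday, which is a business day, so no adjustment is needed.
The 30-calendar-day extension moves the deadline from 2015-09-08 to 2015-10-08.
2015-10-08 falls on a Thursday, which is a business day, so no adjustment is needed.
Final deadline: 2015-10-08.

2015-10-08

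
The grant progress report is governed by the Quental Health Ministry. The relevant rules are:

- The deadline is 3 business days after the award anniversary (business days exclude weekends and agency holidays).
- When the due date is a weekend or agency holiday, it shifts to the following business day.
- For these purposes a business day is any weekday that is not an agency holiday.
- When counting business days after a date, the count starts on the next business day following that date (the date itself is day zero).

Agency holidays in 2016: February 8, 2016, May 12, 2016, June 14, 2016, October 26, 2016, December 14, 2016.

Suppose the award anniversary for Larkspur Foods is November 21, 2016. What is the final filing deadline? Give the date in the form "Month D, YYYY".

November 24, 2016

Counting 3 business days after November 21, 2016 (skipping weekends and listed holidays) reaches November 24, 2016.
Since November 24, 2016 is a Thursday and not a holiday, the date is unchanged.
Deadline: November 24, 2016.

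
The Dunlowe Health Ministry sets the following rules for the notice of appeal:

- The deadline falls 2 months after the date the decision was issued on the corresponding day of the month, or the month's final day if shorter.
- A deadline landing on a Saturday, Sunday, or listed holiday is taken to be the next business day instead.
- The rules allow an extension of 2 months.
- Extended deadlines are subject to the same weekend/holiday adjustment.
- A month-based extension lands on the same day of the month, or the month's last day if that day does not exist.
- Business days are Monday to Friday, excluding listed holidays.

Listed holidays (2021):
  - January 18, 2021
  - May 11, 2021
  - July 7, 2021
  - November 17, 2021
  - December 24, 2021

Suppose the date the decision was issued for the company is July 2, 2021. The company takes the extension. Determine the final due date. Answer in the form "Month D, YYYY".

November 2, 2021

2 months from July 2, 2021 is September 2, 2021.
September 2, 2021 falls on a Thursday, which is a business day, so no adjustment is needed.
The 2 months extension carries September 2, 2021 to November 2, 2021.
November 2, 2021 falls on a Tuesday, which is a business day, so no adjustment is needed.
Deadline: November 2, 2021.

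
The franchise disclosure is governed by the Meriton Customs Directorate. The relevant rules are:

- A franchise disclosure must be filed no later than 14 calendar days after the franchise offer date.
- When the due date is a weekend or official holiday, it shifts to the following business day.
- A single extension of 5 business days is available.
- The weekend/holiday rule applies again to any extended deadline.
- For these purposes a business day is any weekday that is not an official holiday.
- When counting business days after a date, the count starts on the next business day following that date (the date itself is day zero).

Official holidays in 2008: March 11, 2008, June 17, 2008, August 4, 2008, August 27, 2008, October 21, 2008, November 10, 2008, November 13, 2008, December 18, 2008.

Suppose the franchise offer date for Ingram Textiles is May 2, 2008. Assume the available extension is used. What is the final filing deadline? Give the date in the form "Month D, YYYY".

May 23, 2008

Adding 14 calendar days to May 2, 2008 gives May 16, 2008.
May 16, 2008 falls on a Friday, which is a business day, so no adjustment is needed.
The 5-business-day extension runs from May 16, 2008 to May 23, 2008.
May 23, 2008 (Friday) is already a business day.
Deadline: May 23, 2008.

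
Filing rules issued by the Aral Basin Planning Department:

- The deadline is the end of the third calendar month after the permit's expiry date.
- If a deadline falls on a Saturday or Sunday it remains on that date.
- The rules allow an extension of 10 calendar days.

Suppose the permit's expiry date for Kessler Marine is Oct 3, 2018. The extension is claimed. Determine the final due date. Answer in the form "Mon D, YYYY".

3 months after Oct 3, 2018 falls in January 2019; the last day of that month is Jan 31, 2019.
No adjustment is made for weekends or holidays, so Jan 31, 2019 stands.
With the 10-day extension, Jan 31, 2019 becomes Feb 10, 2019.
Feb 10, 2019 is a Sunday; no weekend or holiday adjustment applies.
Final deadline: Feb 10, 2019.

Feb 10, 2019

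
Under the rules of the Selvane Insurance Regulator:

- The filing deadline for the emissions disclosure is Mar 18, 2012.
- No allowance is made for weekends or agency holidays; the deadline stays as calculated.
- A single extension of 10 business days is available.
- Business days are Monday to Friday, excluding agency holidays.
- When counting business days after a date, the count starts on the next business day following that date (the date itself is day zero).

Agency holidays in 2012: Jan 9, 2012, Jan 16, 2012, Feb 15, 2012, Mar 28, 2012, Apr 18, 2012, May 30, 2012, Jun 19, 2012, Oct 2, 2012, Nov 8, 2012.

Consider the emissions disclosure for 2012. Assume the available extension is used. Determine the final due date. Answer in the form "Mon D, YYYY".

Apr 2, 2012

The stated deadline is Mar 18, 2012.
Mar 18, 2012 is a Sunday; no weekend or holiday adjustment applies.
The 10-business-day extension runs from Mar 18, 2012 to Apr 2, 2012.
Apr 2, 2012 falls on a Monday. The rules make no weekend/holiday allowance, so it remains Apr 2, 2012.
Final deadline: Apr 2, 2012.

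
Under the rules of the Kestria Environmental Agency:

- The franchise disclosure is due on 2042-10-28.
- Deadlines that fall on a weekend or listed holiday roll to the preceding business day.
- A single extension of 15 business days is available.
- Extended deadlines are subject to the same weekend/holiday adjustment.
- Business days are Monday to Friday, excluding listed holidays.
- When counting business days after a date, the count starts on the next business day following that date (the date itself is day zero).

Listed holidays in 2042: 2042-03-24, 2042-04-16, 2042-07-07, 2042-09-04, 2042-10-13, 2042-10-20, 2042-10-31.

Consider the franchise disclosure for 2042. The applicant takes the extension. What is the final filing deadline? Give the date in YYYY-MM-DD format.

2042-11-19

The statutory due date is 2042-10-28.
2042-10-28 (Tuesday) is already a business day.
The 15-business-day extension runs from 2042-10-28 to 2042-11-19.
Since 2042-11-19 is a Wednesday and not a holiday, the date is unchanged.
So the filing is due 2042-11-19.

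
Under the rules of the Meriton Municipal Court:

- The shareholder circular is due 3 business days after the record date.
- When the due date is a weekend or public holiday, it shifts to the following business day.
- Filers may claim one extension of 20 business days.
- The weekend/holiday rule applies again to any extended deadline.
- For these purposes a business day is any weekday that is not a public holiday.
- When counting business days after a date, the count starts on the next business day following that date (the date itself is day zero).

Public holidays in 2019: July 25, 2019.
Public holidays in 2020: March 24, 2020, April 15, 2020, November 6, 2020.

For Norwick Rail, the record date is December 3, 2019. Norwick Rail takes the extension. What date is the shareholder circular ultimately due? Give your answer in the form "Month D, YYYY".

Counting 3 business days after December 3, 2019 (skipping weekends and listed holidays) reaches December 6, 2019.
December 6, 2019 is a Friday and not a listed holiday, so it stands.
Counting 20 further business days from December 6, 2019 reaches January 3, 2020.
January 3, 2020 is a Friday and not a listed holiday, so it stands.
Deadline: January 3, 2020.

January 3, 2020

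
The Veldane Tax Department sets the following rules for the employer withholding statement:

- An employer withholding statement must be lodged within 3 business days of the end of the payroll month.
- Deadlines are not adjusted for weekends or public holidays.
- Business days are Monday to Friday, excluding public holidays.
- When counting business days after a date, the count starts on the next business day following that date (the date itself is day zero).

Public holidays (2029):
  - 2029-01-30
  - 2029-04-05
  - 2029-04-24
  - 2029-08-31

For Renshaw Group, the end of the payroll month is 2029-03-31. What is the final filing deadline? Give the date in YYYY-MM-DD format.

Starting the day after 2029-03-31 and counting 3 business days lands on 2029-04-04.
2029-04-04 is a Wednesday; no weekend or holiday adjustment applies.
Final deadline: 2029-04-04.

2029-04-04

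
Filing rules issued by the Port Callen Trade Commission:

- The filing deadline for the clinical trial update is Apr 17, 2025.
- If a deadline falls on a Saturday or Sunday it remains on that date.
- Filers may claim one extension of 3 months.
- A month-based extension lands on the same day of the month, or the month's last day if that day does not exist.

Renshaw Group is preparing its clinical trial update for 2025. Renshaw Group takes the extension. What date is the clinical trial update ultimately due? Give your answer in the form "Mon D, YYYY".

Start from the fixed due date, Apr 17, 2025.
Apr 17, 2025 is a Thursday; no weekend or holiday adjustment applies.
Applying the 3 months extension: 3 months after Apr 17, 2025 is Jul 17, 2025.
Jul 17, 2025 falls on a Thursday. The rules make no weekend/holiday allowance, so it remains Jul 17, 2025.
Final deadline: Jul 17, 2025.

Jul 17, 2025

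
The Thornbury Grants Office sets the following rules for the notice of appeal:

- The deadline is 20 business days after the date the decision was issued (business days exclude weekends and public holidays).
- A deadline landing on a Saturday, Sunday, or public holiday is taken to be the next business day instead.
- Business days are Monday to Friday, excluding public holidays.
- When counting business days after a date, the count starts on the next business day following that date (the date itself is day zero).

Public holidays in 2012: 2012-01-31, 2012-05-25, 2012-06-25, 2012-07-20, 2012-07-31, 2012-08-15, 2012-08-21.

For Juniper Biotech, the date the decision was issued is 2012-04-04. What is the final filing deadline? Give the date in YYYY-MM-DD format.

2012-05-02

Starting the day after 2012-04-04 and counting 20 business days lands on 2012-05-02.
Since 2012-05-02 is a Wednesday and not a holiday, the date is unchanged.
So the filing is due 2012-05-02.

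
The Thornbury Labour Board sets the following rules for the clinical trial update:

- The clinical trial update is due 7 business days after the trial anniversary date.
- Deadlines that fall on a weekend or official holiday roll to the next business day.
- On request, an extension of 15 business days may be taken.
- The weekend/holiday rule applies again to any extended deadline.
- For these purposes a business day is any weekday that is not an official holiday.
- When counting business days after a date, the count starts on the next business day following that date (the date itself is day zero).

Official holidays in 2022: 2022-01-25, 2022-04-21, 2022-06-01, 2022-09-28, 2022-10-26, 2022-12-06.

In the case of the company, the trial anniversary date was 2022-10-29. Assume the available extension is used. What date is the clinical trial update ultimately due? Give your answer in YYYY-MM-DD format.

Counting 7 business days after 2022-10-29 (skipping weekends and listed holidays) reaches 2022-11-08.
2022-11-08 (Tuesday) is already a business day.
Applying the 15-business-day extension: 15 business days after 2022-11-08 is 2022-11-29.
2022-11-29 is a Tuesday and not a listed holiday, so it stands.
The final due date is 2022-11-29.

2022-11-29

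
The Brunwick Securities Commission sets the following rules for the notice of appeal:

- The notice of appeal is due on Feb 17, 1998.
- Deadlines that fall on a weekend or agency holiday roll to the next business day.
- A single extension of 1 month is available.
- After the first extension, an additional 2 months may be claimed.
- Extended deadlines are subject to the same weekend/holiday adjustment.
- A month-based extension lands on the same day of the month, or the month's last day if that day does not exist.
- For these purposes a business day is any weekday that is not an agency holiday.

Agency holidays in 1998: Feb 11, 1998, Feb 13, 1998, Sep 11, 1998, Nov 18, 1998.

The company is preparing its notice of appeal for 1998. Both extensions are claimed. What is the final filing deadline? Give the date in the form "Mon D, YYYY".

May 18, 1998

Start from the fixed due date, Feb 17, 1998.
Since Feb 17, 1998 is a Tuesday and not a holiday, the date is unchanged.
The 1 month extension carries Feb 17, 1998 to Mar 17, 1998.
Mar 17, 1998 is a Tuesday and not a listed holiday, so it stands.
The 2 months extension carries Mar 17, 1998 to May 17, 1998.
May 17, 1998 falls on a Sunday. Rolling to the next business day gives May 18, 1998, a Monday.
Final deadline: May 18, 1998.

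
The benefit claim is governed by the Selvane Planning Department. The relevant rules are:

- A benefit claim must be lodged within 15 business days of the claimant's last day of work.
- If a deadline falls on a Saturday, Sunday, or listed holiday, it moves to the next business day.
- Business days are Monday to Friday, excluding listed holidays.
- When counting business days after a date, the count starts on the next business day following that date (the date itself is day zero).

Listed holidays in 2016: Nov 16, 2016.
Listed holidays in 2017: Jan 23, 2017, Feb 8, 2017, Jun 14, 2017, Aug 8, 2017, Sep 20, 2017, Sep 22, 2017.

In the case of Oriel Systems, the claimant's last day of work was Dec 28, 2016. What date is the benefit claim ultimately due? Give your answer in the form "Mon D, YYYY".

15 business days after Dec 28, 2016, excluding weekends and holidays, is Jan 18, 2017.
Jan 18, 2017 falls on a Wednesday, which is a business day, so no adjustment is needed.
Final deadline: Jan 18, 2017.

Jan 18, 2017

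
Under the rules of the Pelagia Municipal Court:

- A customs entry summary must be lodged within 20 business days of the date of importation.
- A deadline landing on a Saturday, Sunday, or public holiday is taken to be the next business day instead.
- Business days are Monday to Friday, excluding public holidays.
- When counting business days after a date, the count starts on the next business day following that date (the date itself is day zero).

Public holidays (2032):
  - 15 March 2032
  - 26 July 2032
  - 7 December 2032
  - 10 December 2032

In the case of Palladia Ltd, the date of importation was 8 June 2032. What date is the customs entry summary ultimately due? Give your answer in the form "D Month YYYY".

6 July 2032

Counting 20 business days after 8 June 2032 (skipping weekends and listed holidays) reaches 6 July 2032.
6 July 2032 is a Tuesday and not a listed holiday, so it stands.
Final deadline: 6 July 2032.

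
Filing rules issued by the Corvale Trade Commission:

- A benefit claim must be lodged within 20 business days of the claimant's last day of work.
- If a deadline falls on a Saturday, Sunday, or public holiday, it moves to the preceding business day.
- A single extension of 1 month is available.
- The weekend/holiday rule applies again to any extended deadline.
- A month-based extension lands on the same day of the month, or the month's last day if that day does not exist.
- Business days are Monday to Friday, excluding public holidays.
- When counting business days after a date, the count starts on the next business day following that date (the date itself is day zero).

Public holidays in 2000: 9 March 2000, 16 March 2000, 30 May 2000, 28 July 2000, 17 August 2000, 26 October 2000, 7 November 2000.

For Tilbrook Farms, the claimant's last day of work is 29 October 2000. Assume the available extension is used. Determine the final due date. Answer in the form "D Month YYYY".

20 business days after 29 October 2000, excluding weekends and holidays, is 27 November 2000.
Since 27 November 2000 is a Monday and not a holiday, the date is unchanged.
Applying the 1 month extension: 1 month after 27 November 2000 is 27 December 2000.
27 December 2000 (Wednesday) is already a business day.
Final deadline: 27 December 2000.

27 December 2000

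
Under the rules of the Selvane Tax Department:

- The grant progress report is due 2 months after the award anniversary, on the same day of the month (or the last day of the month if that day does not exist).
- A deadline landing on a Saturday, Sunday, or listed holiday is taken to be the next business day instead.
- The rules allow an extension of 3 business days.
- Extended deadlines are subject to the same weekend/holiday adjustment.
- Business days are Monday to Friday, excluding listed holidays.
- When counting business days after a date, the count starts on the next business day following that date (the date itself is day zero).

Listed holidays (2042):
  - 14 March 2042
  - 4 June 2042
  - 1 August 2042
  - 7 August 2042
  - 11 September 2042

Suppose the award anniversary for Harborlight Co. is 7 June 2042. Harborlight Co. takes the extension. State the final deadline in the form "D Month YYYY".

13 August 2042

2 months after 7 June 2042, on the same day of the month, is 7 August 2042.
Because 7 August 2042 is a listed holiday, the deadline becomes 8 August 2042 (Friday).
The 3-business-day extension runs from 8 August 2042 to 13 August 2042.
13 August 2042 is a Wednesday and not a listed holiday, so it stands.
Deadline: 13 August 2042.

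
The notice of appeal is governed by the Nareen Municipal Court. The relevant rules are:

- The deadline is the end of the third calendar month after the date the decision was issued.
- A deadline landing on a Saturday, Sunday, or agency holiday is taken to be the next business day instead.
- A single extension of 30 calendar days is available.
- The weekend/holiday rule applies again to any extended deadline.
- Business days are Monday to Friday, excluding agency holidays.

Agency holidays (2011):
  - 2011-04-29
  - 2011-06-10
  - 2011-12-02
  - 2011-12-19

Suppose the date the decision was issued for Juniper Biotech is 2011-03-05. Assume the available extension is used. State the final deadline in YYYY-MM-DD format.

2011-08-01

3 months after 2011-03-05 is June 2011; that month ends on 2011-06-30.
2011-06-30 is a Thursday and not a listed holiday, so it stands.
The 30-calendar-day extension moves the deadline from 2011-06-30 to 2011-07-30.
2011-07-30 is a Saturday; the next business day is 2011-08-01 (Monday).
So the filing is due 2011-08-01.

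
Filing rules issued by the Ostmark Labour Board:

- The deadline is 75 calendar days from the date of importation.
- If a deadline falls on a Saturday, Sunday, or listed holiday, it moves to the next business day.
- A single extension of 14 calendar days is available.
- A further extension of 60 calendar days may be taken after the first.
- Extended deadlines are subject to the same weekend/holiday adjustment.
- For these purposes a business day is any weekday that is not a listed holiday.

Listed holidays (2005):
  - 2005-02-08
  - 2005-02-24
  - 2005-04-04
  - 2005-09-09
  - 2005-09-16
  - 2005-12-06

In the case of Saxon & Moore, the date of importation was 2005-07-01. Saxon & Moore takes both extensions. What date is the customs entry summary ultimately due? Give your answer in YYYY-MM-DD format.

Adding 75 calendar days to 2005-07-01 gives 2005-09-14.
Since 2005-09-14 is a Wednesday and not a holiday, the date is unchanged.
Add the 14 calendar-day extension to 2005-09-14: 2005-09-28.
2005-09-28 falls on a Wednesday, which is a business day, so no adjustment is needed.
With the 60-day extension, 2005-09-28 becomes 2005-11-27.
2005-11-27 is a Sunday; the next business day is 2005-11-28 (Monday).
Deadline: 2005-11-28.

2005-11-28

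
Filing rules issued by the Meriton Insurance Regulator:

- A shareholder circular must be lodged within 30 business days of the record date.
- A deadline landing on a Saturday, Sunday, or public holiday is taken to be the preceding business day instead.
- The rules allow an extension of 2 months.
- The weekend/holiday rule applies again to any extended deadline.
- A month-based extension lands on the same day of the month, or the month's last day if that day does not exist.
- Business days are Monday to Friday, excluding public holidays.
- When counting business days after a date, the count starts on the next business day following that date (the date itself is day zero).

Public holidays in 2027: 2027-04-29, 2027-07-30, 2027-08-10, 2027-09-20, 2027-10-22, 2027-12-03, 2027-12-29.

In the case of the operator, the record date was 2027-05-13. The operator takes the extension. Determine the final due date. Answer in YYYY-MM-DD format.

Starting the day after 2027-05-13 and counting 30 business days lands on 2027-06-24.
2027-06-24 (Thursday) is already a business day.
Applying the 2 months extension: 2 months after 2027-06-24 is 2027-08-24.
Since 2027-08-24 is a Tuesday and not a holiday, the date is unchanged.
Deadline: 2027-08-24.

2027-08-24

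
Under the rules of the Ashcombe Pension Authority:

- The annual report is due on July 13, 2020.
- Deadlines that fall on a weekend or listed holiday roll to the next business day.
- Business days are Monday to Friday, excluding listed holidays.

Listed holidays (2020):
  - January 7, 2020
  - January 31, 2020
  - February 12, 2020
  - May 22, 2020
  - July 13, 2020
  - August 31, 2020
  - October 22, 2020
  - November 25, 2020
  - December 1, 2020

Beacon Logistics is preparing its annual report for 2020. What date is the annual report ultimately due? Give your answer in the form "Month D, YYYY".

July 14, 2020

The statutory due date is July 13, 2020.
July 13, 2020 is a listed holiday, so it moves to the next business day, July 14, 2020 (Tuesday).
Deadline: July 14, 2020.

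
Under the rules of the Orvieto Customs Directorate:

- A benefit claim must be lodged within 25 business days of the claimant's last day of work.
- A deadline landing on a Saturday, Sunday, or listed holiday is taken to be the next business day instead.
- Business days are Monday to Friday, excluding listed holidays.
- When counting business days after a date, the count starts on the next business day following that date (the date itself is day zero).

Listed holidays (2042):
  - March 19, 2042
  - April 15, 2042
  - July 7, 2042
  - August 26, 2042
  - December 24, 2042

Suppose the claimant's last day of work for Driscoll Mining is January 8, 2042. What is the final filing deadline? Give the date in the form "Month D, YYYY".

February 12, 2042

Counting 25 business days after January 8, 2042 (skipping weekends and listed holidays) reaches February 12, 2042.
Since February 12, 2042 is a Wednesday and not a holiday, the date is unchanged.
The final due date is February 12, 2042.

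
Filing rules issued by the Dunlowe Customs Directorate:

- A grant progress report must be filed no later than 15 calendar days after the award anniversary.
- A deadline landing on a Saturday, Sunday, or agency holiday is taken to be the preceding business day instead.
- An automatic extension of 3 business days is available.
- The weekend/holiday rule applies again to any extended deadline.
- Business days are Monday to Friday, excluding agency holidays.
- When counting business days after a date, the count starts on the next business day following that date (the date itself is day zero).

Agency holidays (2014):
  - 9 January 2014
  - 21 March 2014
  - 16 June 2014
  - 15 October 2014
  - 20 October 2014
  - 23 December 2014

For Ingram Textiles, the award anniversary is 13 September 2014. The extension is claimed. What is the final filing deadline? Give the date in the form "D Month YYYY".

Adding 15 calendar days to 13 September 2014 gives 28 September 2014.
28 September 2014 is a Sunday; the preceding business day is 26 September 2014 (Friday).
Counting 3 further business days from 26 September 2014 reaches 1 October 2014.
1 October 2014 (Wednesday) is already a business day.
Deadline: 1 October 2014.

1 October 2014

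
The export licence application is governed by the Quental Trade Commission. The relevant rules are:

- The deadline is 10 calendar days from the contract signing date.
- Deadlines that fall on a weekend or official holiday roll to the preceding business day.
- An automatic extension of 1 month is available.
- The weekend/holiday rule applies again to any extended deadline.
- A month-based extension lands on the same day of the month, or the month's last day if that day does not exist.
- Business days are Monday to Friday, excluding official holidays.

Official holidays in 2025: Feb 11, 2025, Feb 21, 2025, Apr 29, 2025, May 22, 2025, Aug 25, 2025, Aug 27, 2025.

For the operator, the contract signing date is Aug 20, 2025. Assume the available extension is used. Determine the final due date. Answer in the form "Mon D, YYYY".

Sep 29, 2025

From Aug 20, 2025, 10 calendar days later is Aug 30, 2025.
Aug 30, 2025 is a Saturday; the preceding business day is Aug 29, 2025 (Friday).
The 1 month extension carries Aug 29, 2025 to Sep 29, 2025.
Sep 29, 2025 falls on a Monday, which is a business day, so no adjustment is needed.
Final deadline: Sep 29, 2025.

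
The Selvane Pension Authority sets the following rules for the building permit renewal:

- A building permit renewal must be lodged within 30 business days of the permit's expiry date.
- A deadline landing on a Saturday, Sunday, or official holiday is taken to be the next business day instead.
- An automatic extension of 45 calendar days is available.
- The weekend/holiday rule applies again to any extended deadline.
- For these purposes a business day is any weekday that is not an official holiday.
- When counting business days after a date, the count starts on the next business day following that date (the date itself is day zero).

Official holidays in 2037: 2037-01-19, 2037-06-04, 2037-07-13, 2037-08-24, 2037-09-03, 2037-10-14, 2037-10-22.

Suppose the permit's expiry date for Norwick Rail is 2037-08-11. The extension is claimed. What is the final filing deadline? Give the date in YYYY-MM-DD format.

2037-11-09

Starting the day after 2037-08-11 and counting 30 business days lands on 2037-09-24.
2037-09-24 is a Thursday and not a listed holiday, so it stands.
With the 45-day extension, 2037-09-24 becomes 2037-11-08.
2037-11-08 is a Sunday; the next business day is 2037-11-09 (Monday).
The final due date is 2037-11-09.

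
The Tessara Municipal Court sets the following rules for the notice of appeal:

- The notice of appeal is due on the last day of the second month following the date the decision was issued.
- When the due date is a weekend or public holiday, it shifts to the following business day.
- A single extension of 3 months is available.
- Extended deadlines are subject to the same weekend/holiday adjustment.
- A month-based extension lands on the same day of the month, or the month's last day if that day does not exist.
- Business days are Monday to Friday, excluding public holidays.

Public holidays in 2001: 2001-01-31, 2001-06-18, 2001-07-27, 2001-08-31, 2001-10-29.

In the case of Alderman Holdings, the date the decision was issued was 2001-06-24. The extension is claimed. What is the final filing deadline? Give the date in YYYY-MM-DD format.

The second month after 2001-06-24 is August 2001, whose last day is 2001-08-31.
2001-08-31 is a listed holiday; the next business day is 2001-09-03 (Monday).
The 3 months extension carries 2001-09-03 to 2001-12-03.
2001-12-03 (Monday) is already a business day.
So the filing is due 2001-12-03.

2001-12-03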